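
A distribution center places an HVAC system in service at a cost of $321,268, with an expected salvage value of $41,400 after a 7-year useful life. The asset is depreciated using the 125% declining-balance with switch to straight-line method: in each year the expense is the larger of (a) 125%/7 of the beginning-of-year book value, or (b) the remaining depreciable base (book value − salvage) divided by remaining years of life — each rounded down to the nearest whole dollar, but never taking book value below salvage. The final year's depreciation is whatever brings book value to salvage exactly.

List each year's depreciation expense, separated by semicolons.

Depreciable base = $321,268 − $41,400 = $279,868.
Year 1: DB = ⌊$321,268 × 125%/7⌋ = $57,369; SL = ⌊$279,868/7⌋ = $39,981 → take DB $57,369. Book value $263,899.
Year 2: DB = ⌊$263,899 × 125%/7⌋ = $47,124; SL = ⌊$222,499/6⌋ = $37,083 → take DB $47,124. Book value $216,775.
Year 3: DB = ⌊$216,775 × 125%/7⌋ = $38,709; SL = ⌊$175,375/5⌋ = $35,075 → take DB $38,709. Book value $178,066.
Year 4: DB = ⌊$178,066 × 125%/7⌋ = $31,797; SL = ⌊$136,666/4⌋ = $34,166 → take SL $34,166. Book value $143,900.
Year 5: DB = ⌊$143,900 × 125%/7⌋ = $25,696; SL = ⌊$102,500/3⌋ = $34,166 → take SL $34,166. Book value $109,734.
Year 6: DB = ⌊$109,734 × 125%/7⌋ = $19,595; SL = ⌊$68,334/2⌋ = $34,167 → take SL $34,167. Book value $75,567.
Year 7 (final): $75,567 − $41,400 = $34,167. Book value $41,400.

$57,369; $47,124; $38,709; $34,166; $34,166; $34,167; $34,167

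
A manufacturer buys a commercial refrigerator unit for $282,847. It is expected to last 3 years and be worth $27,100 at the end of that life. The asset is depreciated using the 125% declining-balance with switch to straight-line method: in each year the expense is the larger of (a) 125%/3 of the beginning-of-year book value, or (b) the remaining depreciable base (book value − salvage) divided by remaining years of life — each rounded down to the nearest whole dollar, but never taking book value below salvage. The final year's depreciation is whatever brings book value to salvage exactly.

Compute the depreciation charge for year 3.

$68,948

Depreciable base = $282,847 − $27,100 = $255,747.
Year 1: DB = ⌊$282,847 × 125%/3⌋ = $117,852; SL = ⌊$255,747/3⌋ = $85,249 → take DB $117,852. Book value $164,995.
Year 2: DB = ⌊$164,995 × 125%/3⌋ = $68,747; SL = ⌊$137,895/2⌋ = $68,947 → take SL $68,947. Book value $96,048.
Year 3 (final): $96,048 − $27,100 = $68,948. Book value $27,100.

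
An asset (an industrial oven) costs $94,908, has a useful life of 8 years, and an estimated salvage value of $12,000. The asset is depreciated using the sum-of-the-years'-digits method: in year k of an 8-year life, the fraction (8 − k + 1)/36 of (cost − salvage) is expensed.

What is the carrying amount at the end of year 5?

Depreciable base = $94,908 − $12,000 = $82,908.
Sum of the years' digits = 8+7+6+5+4+3+2+1 = 36.
Year 1: $82,908 × 8/36 = $18,424. Book value $76,484.
Year 2: $82,908 × 7/36 = $16,121. Book value $60,363.
Year 3: $82,908 × 6/36 = $13,818. Book value $46,545.
Year 4: $82,908 × 5/36 = $11,515. Book value $35,030.
Year 5: $82,908 × 4/36 = $9,212. Book value $25,818.

$25,818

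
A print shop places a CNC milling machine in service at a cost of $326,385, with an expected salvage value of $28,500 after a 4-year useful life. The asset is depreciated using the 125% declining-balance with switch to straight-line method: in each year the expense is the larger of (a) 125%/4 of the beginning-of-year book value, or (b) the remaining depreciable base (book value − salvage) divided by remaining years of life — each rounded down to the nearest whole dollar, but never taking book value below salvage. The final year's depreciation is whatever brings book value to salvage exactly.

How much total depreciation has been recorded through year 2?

$172,116

Depreciable base = $326,385 − $28,500 = $297,885.
Year 1: DB = ⌊$326,385 × 125%/4⌋ = $101,995; SL = ⌊$297,885/4⌋ = $74,471 → take DB $101,995. Book value $224,390.
Year 2: DB = ⌊$224,390 × 125%/4⌋ = $70,121; SL = ⌊$195,890/3⌋ = $65,296 → take DB $70,121. Book value $154,269.
Accumulated through year 2 = $326,385 − $154,269 = $172,116.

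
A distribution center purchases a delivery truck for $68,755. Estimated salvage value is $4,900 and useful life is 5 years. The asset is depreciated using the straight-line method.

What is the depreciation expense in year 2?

$12,771

Depreciable base = $68,755 − $4,900 = $63,855.
Annual expense = $63,855 / 5 = $12,771.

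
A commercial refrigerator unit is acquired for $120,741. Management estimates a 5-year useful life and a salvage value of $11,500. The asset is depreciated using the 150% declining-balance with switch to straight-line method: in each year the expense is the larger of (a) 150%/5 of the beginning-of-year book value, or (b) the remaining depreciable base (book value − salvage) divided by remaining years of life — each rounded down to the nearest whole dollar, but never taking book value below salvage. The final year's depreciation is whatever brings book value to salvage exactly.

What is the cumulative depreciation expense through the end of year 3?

Depreciable base = $120,741 − $11,500 = $109,241.
Year 1: DB = ⌊$120,741 × 150%/5⌋ = $36,222; SL = ⌊$109,241/5⌋ = $21,848 → take DB $36,222. Book value $84,519.
Year 2: DB = ⌊$84,519 × 150%/5⌋ = $25,355; SL = ⌊$73,019/4⌋ = $18,254 → take DB $25,355. Book value $59,164.
Year 3: DB = ⌊$59,164 × 150%/5⌋ = $17,749; SL = ⌊$47,664/3⌋ = $15,888 → take DB $17,749. Book value $41,415.
Accumulated through year 3 = $120,741 − $41,415 = $79,326.

$79,326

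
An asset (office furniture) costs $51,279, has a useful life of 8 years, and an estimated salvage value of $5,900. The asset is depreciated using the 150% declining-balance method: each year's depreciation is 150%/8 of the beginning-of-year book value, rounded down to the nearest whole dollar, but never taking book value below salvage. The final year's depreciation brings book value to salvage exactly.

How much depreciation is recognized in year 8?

$6,089

Depreciable base = $51,279 − $5,900 = $45,379.
Year 1: ⌊$51,279 × 150%/8⌋ = $9,614. Book value $41,665.
Year 2: ⌊$41,665 × 150%/8⌋ = $7,812. Book value $33,853.
Year 3: ⌊$33,853 × 150%/8⌋ = $6,347. Book value $27,506.
Year 4: ⌊$27,506 × 150%/8⌋ = $5,157. Book value $22,349.
Year 5: ⌊$22,349 × 150%/8⌋ = $4,190. Book value $18,159.
Year 6: ⌊$18,159 × 150%/8⌋ = $3,404. Book value $14,755.
Year 7: ⌊$14,755 × 150%/8⌋ = $2,766. Book value $11,989.
Year 8 (final): $11,989 − $5,900 = $6,089. Book value $5,900.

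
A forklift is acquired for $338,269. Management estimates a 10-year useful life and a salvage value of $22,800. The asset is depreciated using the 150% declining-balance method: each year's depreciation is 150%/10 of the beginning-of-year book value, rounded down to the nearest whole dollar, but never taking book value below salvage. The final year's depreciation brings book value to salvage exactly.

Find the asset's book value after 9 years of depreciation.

Depreciable base = $338,269 − $22,800 = $315,469.
Year 1: ⌊$338,269 × 150%/10⌋ = $50,740. Book value $287,529.
Year 2: ⌊$287,529 × 150%/10⌋ = $43,129. Book value $244,400.
Year 3: ⌊$244,400 × 150%/10⌋ = $36,660. Book value $207,740.
Year 4: ⌊$207,740 × 150%/10⌋ = $31,161. Book value $176,579.
Year 5: ⌊$176,579 × 150%/10⌋ = $26,486. Book value $150,093.
Year 6: ⌊$150,093 × 150%/10⌋ = $22,513. Book value $127,580.
Year 7: ⌊$127,580 × 150%/10⌋ = $19,137. Book value $108,443.
Year 8: ⌊$108,443 × 150%/10⌋ = $16,266. Book value $92,177.
Year 9: ⌊$92,177 × 150%/10⌋ = $13,826. Book value $78,351.

$78,351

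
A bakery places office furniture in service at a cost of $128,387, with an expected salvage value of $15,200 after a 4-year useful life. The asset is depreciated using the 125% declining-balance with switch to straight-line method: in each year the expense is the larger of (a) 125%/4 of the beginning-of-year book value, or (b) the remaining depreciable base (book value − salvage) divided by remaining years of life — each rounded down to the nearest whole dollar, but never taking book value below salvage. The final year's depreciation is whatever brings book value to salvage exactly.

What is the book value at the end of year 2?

Depreciable base = $128,387 − $15,200 = $113,187.
Year 1: DB = ⌊$128,387 × 125%/4⌋ = $40,120; SL = ⌊$113,187/4⌋ = $28,296 → take DB $40,120. Book value $88,267.
Year 2: DB = ⌊$88,267 × 125%/4⌋ = $27,583; SL = ⌊$73,067/3⌋ = $24,355 → take DB $27,583. Book value $60,684.

$60,684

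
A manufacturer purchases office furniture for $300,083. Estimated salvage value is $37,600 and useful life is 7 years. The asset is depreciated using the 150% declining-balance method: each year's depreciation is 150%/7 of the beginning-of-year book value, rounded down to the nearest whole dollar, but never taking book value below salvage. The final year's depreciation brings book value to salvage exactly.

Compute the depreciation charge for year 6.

$19,255

Depreciable base = $300,083 − $37,600 = $262,483.
Year 1: ⌊$300,083 × 150%/7⌋ = $64,303. Book value $235,780.
Year 2: ⌊$235,780 × 150%/7⌋ = $50,524. Book value $185,256.
Year 3: ⌊$185,256 × 150%/7⌋ = $39,697. Book value $145,559.
Year 4: ⌊$145,559 × 150%/7⌋ = $31,191. Book value $114,368.
Year 5: ⌊$114,368 × 150%/7⌋ = $24,507. Book value $89,861.
Year 6: ⌊$89,861 × 150%/7⌋ = $19,255. Book value $70,606.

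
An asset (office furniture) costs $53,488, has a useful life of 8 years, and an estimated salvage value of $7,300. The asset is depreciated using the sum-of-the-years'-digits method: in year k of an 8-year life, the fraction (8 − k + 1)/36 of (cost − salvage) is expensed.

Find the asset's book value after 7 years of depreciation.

$8,583

Depreciable base = $53,488 − $7,300 = $46,188.
Sum of the years' digits = 8+7+6+5+4+3+2+1 = 36.
Year 1: $46,188 × 8/36 = $10,264. Book value $43,224.
Year 2: $46,188 × 7/36 = $8,981. Book value $34,243.
Year 3: $46,188 × 6/36 = $7,698. Book value $26,545.
Year 4: $46,188 × 5/36 = $6,415. Book value $20,130.
Year 5: $46,188 × 4/36 = $5,132. Book value $14,998.
Year 6: $46,188 × 3/36 = $3,849. Book value $11,149.
Year 7: $46,188 × 2/36 = $2,566. Book value $8,583.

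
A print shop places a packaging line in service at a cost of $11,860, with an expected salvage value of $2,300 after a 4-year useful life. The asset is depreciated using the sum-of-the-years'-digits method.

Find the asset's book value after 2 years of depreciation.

Depreciable base = $11,860 − $2,300 = $9,560.
Sum of the years' digits = 4+3+2+1 = 10.
Year 1: $9,560 × 4/10 = $3,824. Book value $8,036.
Year 2: $9,560 × 3/10 = $2,868. Book value $5,168.

$5,168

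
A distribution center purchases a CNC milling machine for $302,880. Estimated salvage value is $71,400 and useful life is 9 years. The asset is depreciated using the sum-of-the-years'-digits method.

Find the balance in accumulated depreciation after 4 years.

$154,320

Depreciable base = $302,880 − $71,400 = $231,480.
Sum of the years' digits = 9+8+7+6+5+4+3+2+1 = 45.
Year 1: $231,480 × 9/45 = $46,296. Book value $256,584.
Year 2: $231,480 × 8/45 = $41,152. Book value $215,432.
Year 3: $231,480 × 7/45 = $36,008. Book value $179,424.
Year 4: $231,480 × 6/45 = $30,864. Book value $148,560.
Accumulated through year 4 = $302,880 − $148,560 = $154,320.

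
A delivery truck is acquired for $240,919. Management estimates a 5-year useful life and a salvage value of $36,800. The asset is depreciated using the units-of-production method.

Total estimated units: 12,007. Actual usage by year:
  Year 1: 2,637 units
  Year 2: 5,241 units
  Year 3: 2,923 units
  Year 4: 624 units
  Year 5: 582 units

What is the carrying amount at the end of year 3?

Depreciable base = $240,919 − $36,800 = $204,119.
Rate = $204,119 / 12,007 units = $17 per unit.
Year 1: 2,637 × $17 = $44,829. Book value $196,090.
Year 2: 5,241 × $17 = $89,097. Book value $106,993.
Year 3: 2,923 × $17 = $49,691. Book value $57,302.

$57,302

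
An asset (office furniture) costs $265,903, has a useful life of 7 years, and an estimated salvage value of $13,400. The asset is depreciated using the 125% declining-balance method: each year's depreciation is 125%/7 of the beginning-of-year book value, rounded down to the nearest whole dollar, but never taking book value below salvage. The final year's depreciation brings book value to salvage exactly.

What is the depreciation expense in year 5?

Depreciable base = $265,903 − $13,400 = $252,503.
Year 1: ⌊$265,903 × 125%/7⌋ = $47,482. Book value $218,421.
Year 2: ⌊$218,421 × 125%/7⌋ = $39,003. Book value $179,418.
Year 3: ⌊$179,418 × 125%/7⌋ = $32,038. Book value $147,380.
Year 4: ⌊$147,380 × 125%/7⌋ = $26,317. Book value $121,063.
Year 5: ⌊$121,063 × 125%/7⌋ = $21,618. Book value $99,445.

$21,618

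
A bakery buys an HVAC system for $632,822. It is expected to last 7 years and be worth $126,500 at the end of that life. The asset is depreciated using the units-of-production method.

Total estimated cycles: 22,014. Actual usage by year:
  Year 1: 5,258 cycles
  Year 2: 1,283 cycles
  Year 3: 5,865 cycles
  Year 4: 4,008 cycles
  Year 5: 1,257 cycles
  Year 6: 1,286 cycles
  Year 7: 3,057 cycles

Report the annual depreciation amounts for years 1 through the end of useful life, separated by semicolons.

$120,934; $29,509; $134,895; $92,184; $28,911; $29,578; $70,311

Depreciable base = $632,822 − $126,500 = $506,322.
Rate = $506,322 / 22,014 cycles = $23 per cycle.
Year 1: 5,258 × $23 = $120,934. Book value $511,888.
Year 2: 1,283 × $23 = $29,509. Book value $482,379.
Year 3: 5,865 × $23 = $134,895. Book value $347,484.
Year 4: 4,008 × $23 = $92,184. Book value $255,300.
Year 5: 1,257 × $23 = $28,911. Book value $226,389.
Year 6: 1,286 × $23 = $29,578. Book value $196,811.
Year 7: 3,057 × $23 = $70,311. Book value $126,500.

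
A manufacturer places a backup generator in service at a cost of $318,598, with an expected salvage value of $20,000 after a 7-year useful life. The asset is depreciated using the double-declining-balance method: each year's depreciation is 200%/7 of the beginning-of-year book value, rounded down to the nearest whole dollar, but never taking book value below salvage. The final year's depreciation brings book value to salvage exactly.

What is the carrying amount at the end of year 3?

$116,108

Depreciable base = $318,598 − $20,000 = $298,598.
Year 1: ⌊$318,598 × 200%/7⌋ = $91,028. Book value $227,570.
Year 2: ⌊$227,570 × 200%/7⌋ = $65,020. Book value $162,550.
Year 3: ⌊$162,550 × 200%/7⌋ = $46,442. Book value $116,108.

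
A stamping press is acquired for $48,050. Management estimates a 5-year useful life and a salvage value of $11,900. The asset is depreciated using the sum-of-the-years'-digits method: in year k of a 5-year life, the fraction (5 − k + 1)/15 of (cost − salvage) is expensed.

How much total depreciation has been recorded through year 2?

Depreciable base = $48,050 − $11,900 = $36,150.
Sum of the years' digits = 5+4+3+2+1 = 15.
Year 1: $36,150 × 5/15 = $12,050. Book value $36,000.
Year 2: $36,150 × 4/15 = $9,640. Book value $26,360.
Accumulated through year 2 = $48,050 − $26,360 = $21,690.

$21,690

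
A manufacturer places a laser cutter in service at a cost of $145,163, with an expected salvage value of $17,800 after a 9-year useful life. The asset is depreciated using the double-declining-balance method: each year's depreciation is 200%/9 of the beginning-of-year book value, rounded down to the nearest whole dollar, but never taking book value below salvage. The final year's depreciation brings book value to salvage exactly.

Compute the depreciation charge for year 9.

$1,642

Depreciable base = $145,163 − $17,800 = $127,363.
Year 1: ⌊$145,163 × 200%/9⌋ = $32,258. Book value $112,905.
Year 2: ⌊$112,905 × 200%/9⌋ = $25,090. Book value $87,815.
Year 3: ⌊$87,815 × 200%/9⌋ = $19,514. Book value $68,301.
Year 4: ⌊$68,301 × 200%/9⌋ = $15,178. Book value $53,123.
Year 5: ⌊$53,123 × 200%/9⌋ = $11,805. Book value $41,318.
Year 6: ⌊$41,318 × 200%/9⌋ = $9,181. Book value $32,137.
Year 7: ⌊$32,137 × 200%/9⌋ = $7,141. Book value $24,996.
Year 8: ⌊$24,996 × 200%/9⌋ = $5,554. Book value $19,442.
Year 9 (final): $19,442 − $17,800 = $1,642. Book value $17,800.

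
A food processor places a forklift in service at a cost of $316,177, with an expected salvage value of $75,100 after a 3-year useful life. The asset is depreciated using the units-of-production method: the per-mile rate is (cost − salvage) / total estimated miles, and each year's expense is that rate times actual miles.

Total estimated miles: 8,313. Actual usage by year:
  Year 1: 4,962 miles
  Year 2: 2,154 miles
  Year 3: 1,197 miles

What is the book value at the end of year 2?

$109,813

Depreciable base = $316,177 − $75,100 = $241,077.
Rate = $241,077 / 8,313 miles = $29 per mile.
Year 1: 4,962 × $29 = $143,898. Book value $172,279.
Year 2: 2,154 × $29 = $62,466. Book value $109,813.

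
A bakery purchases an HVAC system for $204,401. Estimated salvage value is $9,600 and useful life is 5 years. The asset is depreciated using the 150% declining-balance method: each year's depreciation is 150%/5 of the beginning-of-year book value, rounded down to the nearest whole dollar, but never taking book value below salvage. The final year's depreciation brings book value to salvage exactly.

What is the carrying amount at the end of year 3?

Depreciable base = $204,401 − $9,600 = $194,801.
Year 1: ⌊$204,401 × 150%/5⌋ = $61,320. Book value $143,081.
Year 2: ⌊$143,081 × 150%/5⌋ = $42,924. Book value $100,157.
Year 3: ⌊$100,157 × 150%/5⌋ = $30,047. Book value $70,110.

$70,110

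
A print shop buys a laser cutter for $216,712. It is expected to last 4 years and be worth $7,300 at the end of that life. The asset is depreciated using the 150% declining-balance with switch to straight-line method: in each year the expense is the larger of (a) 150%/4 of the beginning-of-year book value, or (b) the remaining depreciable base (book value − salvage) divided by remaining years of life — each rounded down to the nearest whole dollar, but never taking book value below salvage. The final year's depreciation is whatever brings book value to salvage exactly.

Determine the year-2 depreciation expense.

Depreciable base = $216,712 − $7,300 = $209,412.
Year 1: DB = ⌊$216,712 × 150%/4⌋ = $81,267; SL = ⌊$209,412/4⌋ = $52,353 → take DB $81,267. Book value $135,445.
Year 2: DB = ⌊$135,445 × 150%/4⌋ = $50,791; SL = ⌊$128,145/3⌋ = $42,715 → take DB $50,791. Book value $84,654.

$50,791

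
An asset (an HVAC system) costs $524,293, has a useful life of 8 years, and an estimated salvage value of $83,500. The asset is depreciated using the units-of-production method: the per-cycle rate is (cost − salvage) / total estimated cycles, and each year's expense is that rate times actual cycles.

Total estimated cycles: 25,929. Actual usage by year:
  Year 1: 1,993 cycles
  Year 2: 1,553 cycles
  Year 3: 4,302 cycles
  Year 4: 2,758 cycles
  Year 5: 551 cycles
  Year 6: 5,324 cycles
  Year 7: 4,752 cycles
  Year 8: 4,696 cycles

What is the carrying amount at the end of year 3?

Depreciable base = $524,293 − $83,500 = $440,793.
Rate = $440,793 / 25,929 cycles = $17 per cycle.
Year 1: 1,993 × $17 = $33,881. Book value $490,412.
Year 2: 1,553 × $17 = $26,401. Book value $464,011.
Year 3: 4,302 × $17 = $73,134. Book value $390,877.

$390,877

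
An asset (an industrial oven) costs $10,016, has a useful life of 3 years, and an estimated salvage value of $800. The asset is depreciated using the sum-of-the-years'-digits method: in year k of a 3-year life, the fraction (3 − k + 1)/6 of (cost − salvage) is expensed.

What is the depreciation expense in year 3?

Depreciable base = $10,016 − $800 = $9,216.
Sum of the years' digits = 3+2+1 = 6.
Year 1: $9,216 × 3/6 = $4,608. Book value $5,408.
Year 2: $9,216 × 2/6 = $3,072. Book value $2,336.
Year 3: $9,216 × 1/6 = $1,536. Book value $800.

$1,536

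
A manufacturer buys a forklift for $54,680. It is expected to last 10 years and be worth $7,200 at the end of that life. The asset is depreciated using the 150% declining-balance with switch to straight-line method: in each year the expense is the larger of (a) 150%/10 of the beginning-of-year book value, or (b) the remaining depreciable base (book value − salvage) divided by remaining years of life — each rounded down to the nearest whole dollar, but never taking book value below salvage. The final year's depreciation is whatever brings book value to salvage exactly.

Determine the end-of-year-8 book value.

$13,912

Depreciable base = $54,680 − $7,200 = $47,480.
Year 1: DB = ⌊$54,680 × 150%/10⌋ = $8,202; SL = ⌊$47,480/10⌋ = $4,748 → take DB $8,202. Book value $46,478.
Year 2: DB = ⌊$46,478 × 150%/10⌋ = $6,971; SL = ⌊$39,278/9⌋ = $4,364 → take DB $6,971. Book value $39,507.
Year 3: DB = ⌊$39,507 × 150%/10⌋ = $5,926; SL = ⌊$32,307/8⌋ = $4,038 → take DB $5,926. Book value $33,581.
Year 4: DB = ⌊$33,581 × 150%/10⌋ = $5,037; SL = ⌊$26,381/7⌋ = $3,768 → take DB $5,037. Book value $28,544.
Year 5: DB = ⌊$28,544 × 150%/10⌋ = $4,281; SL = ⌊$21,344/6⌋ = $3,557 → take DB $4,281. Book value $24,263.
Year 6: DB = ⌊$24,263 × 150%/10⌋ = $3,639; SL = ⌊$17,063/5⌋ = $3,412 → take DB $3,639. Book value $20,624.
Year 7: DB = ⌊$20,624 × 150%/10⌋ = $3,093; SL = ⌊$13,424/4⌋ = $3,356 → take SL $3,356. Book value $17,268.
Year 8: DB = ⌊$17,268 × 150%/10⌋ = $2,590; SL = ⌊$10,068/3⌋ = $3,356 → take SL $3,356. Book value $13,912.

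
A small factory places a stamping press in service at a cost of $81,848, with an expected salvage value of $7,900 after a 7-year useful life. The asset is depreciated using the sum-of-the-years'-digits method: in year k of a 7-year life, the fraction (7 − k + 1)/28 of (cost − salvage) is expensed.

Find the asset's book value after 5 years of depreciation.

$15,823

Depreciable base = $81,848 − $7,900 = $73,948.
Sum of the years' digits = 7+6+5+4+3+2+1 = 28.
Year 1: $73,948 × 7/28 = $18,487. Book value $63,361.
Year 2: $73,948 × 6/28 = $15,846. Book value $47,515.
Year 3: $73,948 × 5/28 = $13,205. Book value $34,310.
Year 4: $73,948 × 4/28 = $10,564. Book value $23,746.
Year 5: $73,948 × 3/28 = $7,923. Book value $15,823.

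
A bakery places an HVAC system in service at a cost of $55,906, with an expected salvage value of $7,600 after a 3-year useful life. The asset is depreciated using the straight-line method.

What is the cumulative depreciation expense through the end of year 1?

$16,102

Depreciable base = $55,906 − $7,600 = $48,306.
Annual expense = $48,306 / 3 = $16,102.
End of year 1: book value $39,804.
Accumulated through year 1 = $55,906 − $39,804 = $16,102.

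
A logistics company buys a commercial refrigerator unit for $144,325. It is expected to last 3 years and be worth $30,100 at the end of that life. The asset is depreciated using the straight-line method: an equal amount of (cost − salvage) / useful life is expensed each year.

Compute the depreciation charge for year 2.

$38,075

Depreciable base = $144,325 − $30,100 = $114,225.
Annual expense = $114,225 / 3 = $38,075.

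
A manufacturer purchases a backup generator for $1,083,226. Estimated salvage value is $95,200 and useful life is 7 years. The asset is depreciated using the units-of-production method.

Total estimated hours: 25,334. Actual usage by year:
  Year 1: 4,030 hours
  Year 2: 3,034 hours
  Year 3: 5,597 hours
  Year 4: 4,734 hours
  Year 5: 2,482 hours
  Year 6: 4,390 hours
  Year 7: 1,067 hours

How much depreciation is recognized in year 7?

Depreciable base = $1,083,226 − $95,200 = $988,026.
Rate = $988,026 / 25,334 hours = $39 per hour.
Year 1: 4,030 × $39 = $157,170. Book value $926,056.
Year 2: 3,034 × $39 = $118,326. Book value $807,730.
Year 3: 5,597 × $39 = $218,283. Book value $589,447.
Year 4: 4,734 × $39 = $184,626. Book value $404,821.
Year 5: 2,482 × $39 = $96,798. Book value $308,023.
Year 6: 4,390 × $39 = $171,210. Book value $136,813.
Year 7: 1,067 × $39 = $41,613. Book value $95,200.

$41,613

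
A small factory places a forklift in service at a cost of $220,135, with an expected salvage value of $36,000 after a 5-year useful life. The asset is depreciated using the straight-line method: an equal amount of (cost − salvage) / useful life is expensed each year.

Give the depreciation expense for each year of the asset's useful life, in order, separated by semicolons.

$36,827; $36,827; $36,827; $36,827; $36,827

Depreciable base = $220,135 − $36,000 = $184,135.
Annual expense = $184,135 / 5 = $36,827.
End of year 1: book value $183,308.
End of year 2: book value $146,481.
End of year 3: book value $109,654.
End of year 4: book value $72,827.
End of year 5: book value $36,000.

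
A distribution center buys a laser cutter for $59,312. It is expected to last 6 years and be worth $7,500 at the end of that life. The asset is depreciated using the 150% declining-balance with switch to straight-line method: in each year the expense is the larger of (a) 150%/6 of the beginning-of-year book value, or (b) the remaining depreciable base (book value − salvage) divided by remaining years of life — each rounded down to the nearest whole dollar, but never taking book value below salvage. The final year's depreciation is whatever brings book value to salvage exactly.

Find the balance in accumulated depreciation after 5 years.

Depreciable base = $59,312 − $7,500 = $51,812.
Year 1: DB = ⌊$59,312 × 150%/6⌋ = $14,828; SL = ⌊$51,812/6⌋ = $8,635 → take DB $14,828. Book value $44,484.
Year 2: DB = ⌊$44,484 × 150%/6⌋ = $11,121; SL = ⌊$36,984/5⌋ = $7,396 → take DB $11,121. Book value $33,363.
Year 3: DB = ⌊$33,363 × 150%/6⌋ = $8,340; SL = ⌊$25,863/4⌋ = $6,465 → take DB $8,340. Book value $25,023.
Year 4: DB = ⌊$25,023 × 150%/6⌋ = $6,255; SL = ⌊$17,523/3⌋ = $5,841 → take DB $6,255. Book value $18,768.
Year 5: DB = ⌊$18,768 × 150%/6⌋ = $4,692; SL = ⌊$11,268/2⌋ = $5,634 → take SL $5,634. Book value $13,134.
Accumulated through year 5 = $59,312 − $13,134 = $46,178.

$46,178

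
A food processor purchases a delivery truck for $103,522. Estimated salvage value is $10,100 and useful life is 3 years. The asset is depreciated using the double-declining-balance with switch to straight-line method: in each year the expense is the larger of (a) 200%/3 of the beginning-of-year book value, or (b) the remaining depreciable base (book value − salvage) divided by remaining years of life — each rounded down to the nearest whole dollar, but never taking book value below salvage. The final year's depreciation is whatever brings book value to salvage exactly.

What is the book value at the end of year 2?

$11,503

Depreciable base = $103,522 − $10,100 = $93,422.
Year 1: DB = ⌊$103,522 × 200%/3⌋ = $69,014; SL = ⌊$93,422/3⌋ = $31,140 → take DB $69,014. Book value $34,508.
Year 2: DB = ⌊$34,508 × 200%/3⌋ = $23,005; SL = ⌊$24,408/2⌋ = $12,204 → take DB $23,005. Book value $11,503.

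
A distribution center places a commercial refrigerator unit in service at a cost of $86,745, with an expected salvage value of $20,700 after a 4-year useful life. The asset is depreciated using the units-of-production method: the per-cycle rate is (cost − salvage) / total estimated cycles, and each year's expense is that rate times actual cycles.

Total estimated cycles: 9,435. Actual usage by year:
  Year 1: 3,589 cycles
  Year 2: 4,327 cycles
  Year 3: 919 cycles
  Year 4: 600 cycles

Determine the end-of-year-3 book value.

$24,900

Depreciable base = $86,745 − $20,700 = $66,045.
Rate = $66,045 / 9,435 cycles = $7 per cycle.
Year 1: 3,589 × $7 = $25,123. Book value $61,622.
Year 2: 4,327 × $7 = $30,289. Book value $31,333.
Year 3: 919 × $7 = $6,433. Book value $24,900.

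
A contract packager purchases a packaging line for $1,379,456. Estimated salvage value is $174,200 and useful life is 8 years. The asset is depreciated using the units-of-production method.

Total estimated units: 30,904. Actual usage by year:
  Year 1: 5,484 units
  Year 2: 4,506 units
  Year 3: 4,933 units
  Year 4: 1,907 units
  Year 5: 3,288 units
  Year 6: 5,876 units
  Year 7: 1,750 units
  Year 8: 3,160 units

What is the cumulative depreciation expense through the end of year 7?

$1,082,016

Depreciable base = $1,379,456 − $174,200 = $1,205,256.
Rate = $1,205,256 / 30,904 units = $39 per unit.
Year 1: 5,484 × $39 = $213,876. Book value $1,165,580.
Year 2: 4,506 × $39 = $175,734. Book value $989,846.
Year 3: 4,933 × $39 = $192,387. Book value $797,459.
Year 4: 1,907 × $39 = $74,373. Book value $723,086.
Year 5: 3,288 × $39 = $128,232. Book value $594,854.
Year 6: 5,876 × $39 = $229,164. Book value $365,690.
Year 7: 1,750 × $39 = $68,250. Book value $297,440.
Accumulated through year 7 = $1,379,456 − $297,440 = $1,082,016.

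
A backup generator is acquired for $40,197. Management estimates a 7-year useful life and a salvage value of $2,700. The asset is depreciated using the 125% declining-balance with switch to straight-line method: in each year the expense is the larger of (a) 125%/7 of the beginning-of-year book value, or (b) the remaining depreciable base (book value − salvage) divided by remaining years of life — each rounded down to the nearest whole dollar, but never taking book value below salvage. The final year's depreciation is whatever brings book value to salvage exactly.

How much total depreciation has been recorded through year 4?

$22,842

Depreciable base = $40,197 − $2,700 = $37,497.
Year 1: DB = ⌊$40,197 × 125%/7⌋ = $7,178; SL = ⌊$37,497/7⌋ = $5,356 → take DB $7,178. Book value $33,019.
Year 2: DB = ⌊$33,019 × 125%/7⌋ = $5,896; SL = ⌊$30,319/6⌋ = $5,053 → take DB $5,896. Book value $27,123.
Year 3: DB = ⌊$27,123 × 125%/7⌋ = $4,843; SL = ⌊$24,423/5⌋ = $4,884 → take SL $4,884. Book value $22,239.
Year 4: DB = ⌊$22,239 × 125%/7⌋ = $3,971; SL = ⌊$19,539/4⌋ = $4,884 → take SL $4,884. Book value $17,355.
Accumulated through year 4 = $40,197 − $17,355 = $22,842.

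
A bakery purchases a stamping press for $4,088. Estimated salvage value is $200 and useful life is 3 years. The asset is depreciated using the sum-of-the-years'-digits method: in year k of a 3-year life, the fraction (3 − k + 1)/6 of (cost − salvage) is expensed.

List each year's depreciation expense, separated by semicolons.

Depreciable base = $4,088 − $200 = $3,888.
Sum of the years' digits = 3+2+1 = 6.
Year 1: $3,888 × 3/6 = $1,944. Book value $2,144.
Year 2: $3,888 × 2/6 = $1,296. Book value $848.
Year 3: $3,888 × 1/6 = $648. Book value $200.

$1,944; $1,296; $648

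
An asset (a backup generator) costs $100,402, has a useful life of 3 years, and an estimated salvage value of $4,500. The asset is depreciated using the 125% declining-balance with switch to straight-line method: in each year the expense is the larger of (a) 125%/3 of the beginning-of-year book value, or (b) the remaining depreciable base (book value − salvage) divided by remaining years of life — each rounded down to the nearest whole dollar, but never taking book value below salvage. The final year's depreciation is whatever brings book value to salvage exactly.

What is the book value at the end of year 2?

Depreciable base = $100,402 − $4,500 = $95,902.
Year 1: DB = ⌊$100,402 × 125%/3⌋ = $41,834; SL = ⌊$95,902/3⌋ = $31,967 → take DB $41,834. Book value $58,568.
Year 2: DB = ⌊$58,568 × 125%/3⌋ = $24,403; SL = ⌊$54,068/2⌋ = $27,034 → take SL $27,034. Book value $31,534.

$31,534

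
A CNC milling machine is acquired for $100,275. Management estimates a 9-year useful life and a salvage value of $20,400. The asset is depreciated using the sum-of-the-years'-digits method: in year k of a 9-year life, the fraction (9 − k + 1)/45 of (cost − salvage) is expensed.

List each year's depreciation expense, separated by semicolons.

$15,975; $14,200; $12,425; $10,650; $8,875; $7,100; $5,325; $3,550; $1,775

Depreciable base = $100,275 − $20,400 = $79,875.
Sum of the years' digits = 9+8+7+6+5+4+3+2+1 = 45.
Year 1: $79,875 × 9/45 = $15,975. Book value $84,300.
Year 2: $79,875 × 8/45 = $14,200. Book value $70,100.
Year 3: $79,875 × 7/45 = $12,425. Book value $57,675.
Year 4: $79,875 × 6/45 = $10,650. Book value $47,025.
Year 5: $79,875 × 5/45 = $8,875. Book value $38,150.
Year 6: $79,875 × 4/45 = $7,100. Book value $31,050.
Year 7: $79,875 × 3/45 = $5,325. Book value $25,725.
Year 8: $79,875 × 2/45 = $3,550. Book value $22,175.
Year 9: $79,875 × 1/45 = $1,775. Book value $20,400.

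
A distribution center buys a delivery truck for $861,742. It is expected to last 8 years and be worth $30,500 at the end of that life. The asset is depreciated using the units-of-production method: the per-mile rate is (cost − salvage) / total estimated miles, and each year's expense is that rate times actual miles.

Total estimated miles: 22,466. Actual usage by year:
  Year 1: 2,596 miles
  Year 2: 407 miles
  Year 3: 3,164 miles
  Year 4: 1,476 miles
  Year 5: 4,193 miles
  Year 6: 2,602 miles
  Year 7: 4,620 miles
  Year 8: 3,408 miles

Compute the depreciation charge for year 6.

Depreciable base = $861,742 − $30,500 = $831,242.
Rate = $831,242 / 22,466 miles = $37 per mile.
Year 1: 2,596 × $37 = $96,052. Book value $765,690.
Year 2: 407 × $37 = $15,059. Book value $750,631.
Year 3: 3,164 × $37 = $117,068. Book value $633,563.
Year 4: 1,476 × $37 = $54,612. Book value $578,951.
Year 5: 4,193 × $37 = $155,141. Book value $423,810.
Year 6: 2,602 × $37 = $96,274. Book value $327,536.

$96,274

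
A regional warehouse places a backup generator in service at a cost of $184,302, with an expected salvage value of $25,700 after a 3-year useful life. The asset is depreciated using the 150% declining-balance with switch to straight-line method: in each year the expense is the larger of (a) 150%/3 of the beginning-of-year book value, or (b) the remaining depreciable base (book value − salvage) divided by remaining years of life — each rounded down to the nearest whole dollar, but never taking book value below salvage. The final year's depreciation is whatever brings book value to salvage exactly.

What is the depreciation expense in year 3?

$20,376

Depreciable base = $184,302 − $25,700 = $158,602.
Year 1: DB = ⌊$184,302 × 150%/3⌋ = $92,151; SL = ⌊$158,602/3⌋ = $52,867 → take DB $92,151. Book value $92,151.
Year 2: DB = ⌊$92,151 × 150%/3⌋ = $46,075; SL = ⌊$66,451/2⌋ = $33,225 → take DB $46,075. Book value $46,076.
Year 3 (final): $46,076 − $25,700 = $20,376. Book value $25,700.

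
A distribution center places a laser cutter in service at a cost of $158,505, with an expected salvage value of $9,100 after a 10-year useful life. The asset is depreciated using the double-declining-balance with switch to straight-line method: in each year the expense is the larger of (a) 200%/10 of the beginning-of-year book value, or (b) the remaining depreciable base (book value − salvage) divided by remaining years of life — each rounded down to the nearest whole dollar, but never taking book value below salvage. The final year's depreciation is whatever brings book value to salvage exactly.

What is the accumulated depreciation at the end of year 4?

$93,580

Depreciable base = $158,505 − $9,100 = $149,405.
Year 1: DB = ⌊$158,505 × 200%/10⌋ = $31,701; SL = ⌊$149,405/10⌋ = $14,940 → take DB $31,701. Book value $126,804.
Year 2: DB = ⌊$126,804 × 200%/10⌋ = $25,360; SL = ⌊$117,704/9⌋ = $13,078 → take DB $25,360. Book value $101,444.
Year 3: DB = ⌊$101,444 × 200%/10⌋ = $20,288; SL = ⌊$92,344/8⌋ = $11,543 → take DB $20,288. Book value $81,156.
Year 4: DB = ⌊$81,156 × 200%/10⌋ = $16,231; SL = ⌊$72,056/7⌋ = $10,293 → take DB $16,231. Book value $64,925.
Accumulated through year 4 = $158,505 − $64,925 = $93,580.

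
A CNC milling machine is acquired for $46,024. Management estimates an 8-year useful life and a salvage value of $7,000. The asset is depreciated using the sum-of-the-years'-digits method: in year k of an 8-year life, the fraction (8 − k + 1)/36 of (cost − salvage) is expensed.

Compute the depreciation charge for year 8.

$1,084

Depreciable base = $46,024 − $7,000 = $39,024.
Sum of the years' digits = 8+7+6+5+4+3+2+1 = 36.
Year 1: $39,024 × 8/36 = $8,672. Book value $37,352.
Year 2: $39,024 × 7/36 = $7,588. Book value $29,764.
Year 3: $39,024 × 6/36 = $6,504. Book value $23,260.
Year 4: $39,024 × 5/36 = $5,420. Book value $17,840.
Year 5: $39,024 × 4/36 = $4,336. Book value $13,504.
Year 6: $39,024 × 3/36 = $3,252. Book value $10,252.
Year 7: $39,024 × 2/36 = $2,168. Book value $8,084.
Year 8: $39,024 × 1/36 = $1,084. Book value $7,000.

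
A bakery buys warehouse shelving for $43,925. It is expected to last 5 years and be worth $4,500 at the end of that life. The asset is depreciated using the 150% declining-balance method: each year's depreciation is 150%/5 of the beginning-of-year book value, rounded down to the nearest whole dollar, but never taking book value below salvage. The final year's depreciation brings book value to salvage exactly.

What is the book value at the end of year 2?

Depreciable base = $43,925 − $4,500 = $39,425.
Year 1: ⌊$43,925 × 150%/5⌋ = $13,177. Book value $30,748.
Year 2: ⌊$30,748 × 150%/5⌋ = $9,224. Book value $21,524.

$21,524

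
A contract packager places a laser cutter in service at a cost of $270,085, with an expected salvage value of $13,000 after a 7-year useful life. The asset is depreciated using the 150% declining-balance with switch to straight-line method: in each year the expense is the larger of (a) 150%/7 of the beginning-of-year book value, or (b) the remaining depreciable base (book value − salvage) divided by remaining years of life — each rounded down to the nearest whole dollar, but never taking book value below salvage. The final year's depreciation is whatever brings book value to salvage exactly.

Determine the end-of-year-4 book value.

$101,506

Depreciable base = $270,085 − $13,000 = $257,085.
Year 1: DB = ⌊$270,085 × 150%/7⌋ = $57,875; SL = ⌊$257,085/7⌋ = $36,726 → take DB $57,875. Book value $212,210.
Year 2: DB = ⌊$212,210 × 150%/7⌋ = $45,473; SL = ⌊$199,210/6⌋ = $33,201 → take DB $45,473. Book value $166,737.
Year 3: DB = ⌊$166,737 × 150%/7⌋ = $35,729; SL = ⌊$153,737/5⌋ = $30,747 → take DB $35,729. Book value $131,008.
Year 4: DB = ⌊$131,008 × 150%/7⌋ = $28,073; SL = ⌊$118,008/4⌋ = $29,502 → take SL $29,502. Book value $101,506.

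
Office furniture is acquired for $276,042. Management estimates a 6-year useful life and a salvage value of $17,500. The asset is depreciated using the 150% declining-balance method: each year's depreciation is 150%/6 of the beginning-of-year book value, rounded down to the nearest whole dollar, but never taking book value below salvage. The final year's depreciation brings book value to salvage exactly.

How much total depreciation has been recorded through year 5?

$210,535

Depreciable base = $276,042 − $17,500 = $258,542.
Year 1: ⌊$276,042 × 150%/6⌋ = $69,010. Book value $207,032.
Year 2: ⌊$207,032 × 150%/6⌋ = $51,758. Book value $155,274.
Year 3: ⌊$155,274 × 150%/6⌋ = $38,818. Book value $116,456.
Year 4: ⌊$116,456 × 150%/6⌋ = $29,114. Book value $87,342.
Year 5: ⌊$87,342 × 150%/6⌋ = $21,835. Book value $65,507.
Accumulated through year 5 = $276,042 − $65,507 = $210,535.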